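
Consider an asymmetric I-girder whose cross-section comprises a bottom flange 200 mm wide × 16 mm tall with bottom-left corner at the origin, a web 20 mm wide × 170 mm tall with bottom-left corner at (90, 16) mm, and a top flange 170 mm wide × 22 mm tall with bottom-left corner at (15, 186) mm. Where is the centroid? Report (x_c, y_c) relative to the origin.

bottom flange: A = 200 × 16 = 3200.00, centroid at (100.00, 8.00).
web: A = 20 × 170 = 3400.00, centroid at (100.00, 101.00).
top flange: A = 170 × 22 = 3740.00, centroid at (100.00, 197.00).
ΣA = 10340.00 mm², ΣAx_c = 1034000.00 mm³, ΣAy_c = 1105780.00 mm³.
x_c = 1034000.00/10340.00 = 100.00 mm; y_c = 1105780.00/10340.00 = 106.94 mm.

x_c = 100.00 mm, y_c = 106.94 mm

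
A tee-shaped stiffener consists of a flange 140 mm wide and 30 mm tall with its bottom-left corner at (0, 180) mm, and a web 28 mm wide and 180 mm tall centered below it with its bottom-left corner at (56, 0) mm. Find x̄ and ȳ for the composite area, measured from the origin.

x̄ = 70.00 mm, ȳ = 137.73 mm

web: A = 28 × 180 = 5040.00, centroid at (70.00, 90.00).
flange: A = 140 × 30 = 4200.00, centroid at (70.00, 195.00).
ΣA = 9240.00 mm²
ΣAx̄ = (5040.00)(70.00) + (4200.00)(70.00) = 646800.00 mm³
ΣAȳ = (5040.00)(90.00) + (4200.00)(195.00) = 1272600.00 mm³
x̄ = 646800.00 / 9240.00 = 70.00 mm
ȳ = 1272600.00 / 9240.00 = 137.73 mm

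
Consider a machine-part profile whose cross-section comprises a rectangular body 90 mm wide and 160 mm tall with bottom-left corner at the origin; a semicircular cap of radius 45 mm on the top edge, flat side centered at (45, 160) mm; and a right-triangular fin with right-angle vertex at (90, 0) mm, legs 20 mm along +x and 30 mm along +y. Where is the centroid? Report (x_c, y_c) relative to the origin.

x_c = 45.87 mm, y_c = 96.45 mm

rectangular body: A = 90 × 160 = 14400.00, centroid at (45.00, 80.00).
semicircular top: A = ½π·45² = 3180.86, centroid at (45.00, 179.10).
triangular fin: A = ½·20·30 = 300.00, centroid at (96.67, 10.00).
ΣA = 17880.86 mm², ΣAx_c = 820138.82 mm³, ΣAy_c = 1724688.01 mm³.
x_c = 820138.82/17880.86 = 45.87 mm; y_c = 1724688.01/17880.86 = 96.45 mm.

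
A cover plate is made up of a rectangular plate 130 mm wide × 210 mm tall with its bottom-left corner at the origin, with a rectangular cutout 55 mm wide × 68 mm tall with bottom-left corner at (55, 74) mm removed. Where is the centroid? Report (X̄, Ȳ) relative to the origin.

X̄ = 62.22 mm, Ȳ = 104.52 mm

plate: A = 130 × 210 = 27300.00, centroid at (65.00, 105.00).
hole: A = −(55 × 68) = -3740.00, centroid at (82.50, 108.00).
ΣA = 23560.00 mm²
ΣAX̄ = (27300.00)(65.00) + (-3740.00)(82.50) = 1465950.00 mm³
ΣAȲ = (27300.00)(105.00) + (-3740.00)(108.00) = 2462580.00 mm³
X̄ = 1465950.00 / 23560.00 = 62.22 mm
Ȳ = 2462580.00 / 23560.00 = 104.52 mm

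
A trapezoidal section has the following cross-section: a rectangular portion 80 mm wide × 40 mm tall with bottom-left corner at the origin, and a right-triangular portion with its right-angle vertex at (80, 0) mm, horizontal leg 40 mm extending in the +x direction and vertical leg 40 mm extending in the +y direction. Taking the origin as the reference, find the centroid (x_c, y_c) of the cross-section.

x_c = 50.67 mm, y_c = 18.67 mm

rectangular portion: A = 80 × 40 = 3200.00, centroid at (40.00, 20.00).
triangular portion: A = ½·40·40 = 800.00, centroid at (93.33, 13.33).
ΣA = 4000.00 mm², ΣAx_c = 202666.67 mm³, ΣAy_c = 74666.67 mm³.
x_c = 202666.67/4000.00 = 50.67 mm; y_c = 74666.67/4000.00 = 18.67 mm.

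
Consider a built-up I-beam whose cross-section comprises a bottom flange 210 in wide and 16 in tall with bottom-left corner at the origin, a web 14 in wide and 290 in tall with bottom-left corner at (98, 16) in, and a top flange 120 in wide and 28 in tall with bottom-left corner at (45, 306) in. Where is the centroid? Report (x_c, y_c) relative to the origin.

x_c = 105.00 in, y_c = 162.87 in

Part | A | x̄ᵢ | ȳᵢ | A·x̄ᵢ | A·ȳᵢ
bottom flange | 3360.00 | 105.00 | 8.00 | 352800.00 | 26880.00
web | 4060.00 | 105.00 | 161.00 | 426300.00 | 653660.00
top flange | 3360.00 | 105.00 | 320.00 | 352800.00 | 1075200.00
Σ | 10780.00 |  |  | 1131900.00 | 1755740.00
x_c = 1131900.00 / 10780.00 = 105.00 in
y_c = 1755740.00 / 10780.00 = 162.87 in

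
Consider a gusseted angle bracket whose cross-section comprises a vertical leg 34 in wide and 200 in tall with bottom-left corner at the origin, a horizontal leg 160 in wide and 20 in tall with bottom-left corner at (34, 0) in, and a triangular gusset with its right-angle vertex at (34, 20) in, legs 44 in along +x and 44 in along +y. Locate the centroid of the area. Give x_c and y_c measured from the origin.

Part | A | x̄ᵢ | ȳᵢ | A·x̄ᵢ | A·ȳᵢ
vertical leg | 6800.00 | 17.00 | 100.00 | 115600.00 | 680000.00
horizontal leg | 3200.00 | 114.00 | 10.00 | 364800.00 | 32000.00
gusset | 968.00 | 48.67 | 34.67 | 47109.33 | 33557.33
Σ | 10968.00 |  |  | 527509.33 | 745557.33
x_c = 527509.33 / 10968.00 = 48.10 in
y_c = 745557.33 / 10968.00 = 67.98 in

x_c = 48.10 in, y_c = 67.98 in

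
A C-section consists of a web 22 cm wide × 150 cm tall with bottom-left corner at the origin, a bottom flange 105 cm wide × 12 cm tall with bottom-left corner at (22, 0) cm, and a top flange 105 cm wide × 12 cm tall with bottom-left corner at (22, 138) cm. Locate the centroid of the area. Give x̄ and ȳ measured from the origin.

x̄ = 38.49 cm, ȳ = 75.00 cm

web: A = 22 × 150 = 3300.00, centroid at (11.00, 75.00).
bottom flange: A = 105 × 12 = 1260.00, centroid at (74.50, 6.00).
top flange: A = 105 × 12 = 1260.00, centroid at (74.50, 144.00).
ΣA = 5820.00 cm²
ΣAx̄ = (3300.00)(11.00) + (1260.00)(74.50) + (1260.00)(74.50) = 224040.00 cm³
ΣAȳ = (3300.00)(75.00) + (1260.00)(6.00) + (1260.00)(144.00) = 436500.00 cm³
x̄ = 224040.00 / 5820.00 = 38.49 cm
ȳ = 436500.00 / 5820.00 = 75.00 cm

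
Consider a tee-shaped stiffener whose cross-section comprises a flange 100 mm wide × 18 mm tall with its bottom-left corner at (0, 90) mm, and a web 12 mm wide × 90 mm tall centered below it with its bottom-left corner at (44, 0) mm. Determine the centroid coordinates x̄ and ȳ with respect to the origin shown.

web: A = 12 × 90 = 1080.00, centroid at (50.00, 45.00).
flange: A = 100 × 18 = 1800.00, centroid at (50.00, 99.00).
ΣA = 2880.00 mm², ΣAx̄ = 144000.00 mm³, ΣAȳ = 226800.00 mm³.
x̄ = 144000.00/2880.00 = 50.00 mm; ȳ = 226800.00/2880.00 = 78.75 mm.

x̄ = 50.00 mm, ȳ = 78.75 mm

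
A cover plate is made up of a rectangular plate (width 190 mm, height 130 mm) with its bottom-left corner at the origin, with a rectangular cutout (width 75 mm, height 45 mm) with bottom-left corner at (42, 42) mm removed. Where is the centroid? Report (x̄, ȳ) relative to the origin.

x̄ = 97.45 mm, ȳ = 65.08 mm

Part | A | x̄ᵢ | ȳᵢ | A·x̄ᵢ | A·ȳᵢ
plate | 24700.00 | 95.00 | 65.00 | 2346500.00 | 1605500.00
hole | -3375.00 | 79.50 | 64.50 | -268312.50 | -217687.50
Σ | 21325.00 |  |  | 2078187.50 | 1387812.50
x̄ = 2078187.50 / 21325.00 = 97.45 mm
ȳ = 1387812.50 / 21325.00 = 65.08 mm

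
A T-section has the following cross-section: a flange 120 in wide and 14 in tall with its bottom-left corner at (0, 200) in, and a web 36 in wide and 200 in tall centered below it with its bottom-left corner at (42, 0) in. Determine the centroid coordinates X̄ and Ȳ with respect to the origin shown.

X̄ = 60.00 in, Ȳ = 120.24 in

web: A = 36 × 200 = 7200.00, centroid at (60.00, 100.00).
flange: A = 120 × 14 = 1680.00, centroid at (60.00, 207.00).
ΣA = 8880.00 in²
ΣAX̄ = (7200.00)(60.00) + (1680.00)(60.00) = 532800.00 in³
ΣAȲ = (7200.00)(100.00) + (1680.00)(207.00) = 1067760.00 in³
X̄ = 532800.00 / 8880.00 = 60.00 in
Ȳ = 1067760.00 / 8880.00 = 120.24 in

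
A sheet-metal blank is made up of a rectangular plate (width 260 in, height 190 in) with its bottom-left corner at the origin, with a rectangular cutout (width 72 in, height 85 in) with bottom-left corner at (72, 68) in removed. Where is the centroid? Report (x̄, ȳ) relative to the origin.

Part | A | x̄ᵢ | ȳᵢ | A·x̄ᵢ | A·ȳᵢ
plate | 49400.00 | 130.00 | 95.00 | 6422000.00 | 4693000.00
hole | -6120.00 | 108.00 | 110.50 | -660960.00 | -676260.00
Σ | 43280.00 |  |  | 5761040.00 | 4016740.00
x̄ = 5761040.00 / 43280.00 = 133.11 in
ȳ = 4016740.00 / 43280.00 = 92.81 in

x̄ = 133.11 in, ȳ = 92.81 in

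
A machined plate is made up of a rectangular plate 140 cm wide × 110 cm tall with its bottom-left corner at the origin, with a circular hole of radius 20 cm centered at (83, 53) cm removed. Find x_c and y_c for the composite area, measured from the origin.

plate: A = 140 × 110 = 15400.00, centroid at (70.00, 55.00).
hole: A = −π·20² = -1256.64, centroid at (83.00, 53.00).
ΣA = 14143.36 cm², ΣAx_c = 973699.12 cm³, ΣAy_c = 780398.24 cm³.
x_c = 973699.12/14143.36 = 68.84 cm; y_c = 780398.24/14143.36 = 55.18 cm.

x_c = 68.84 cm, y_c = 55.18 cm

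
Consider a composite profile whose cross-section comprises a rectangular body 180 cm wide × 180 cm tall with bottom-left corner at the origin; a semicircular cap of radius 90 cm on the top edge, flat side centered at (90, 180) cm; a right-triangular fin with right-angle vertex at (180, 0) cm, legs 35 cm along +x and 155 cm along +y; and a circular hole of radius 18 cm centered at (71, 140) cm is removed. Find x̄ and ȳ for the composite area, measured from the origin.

rectangular body: A = 180 × 180 = 32400.00, centroid at (90.00, 90.00).
semicircular top: A = ½π·90² = 12723.45, centroid at (90.00, 218.20).
triangular fin: A = ½·35·155 = 2712.50, centroid at (191.67, 51.67).
hole: A = −π·18² = -1017.88, centroid at (71.00, 140.00).
ΣA = 46818.07 cm², ΣAx̄ = 4508737.16 cm³, ΣAȳ = 5689864.24 cm³.
x̄ = 4508737.16/46818.07 = 96.30 cm; ȳ = 5689864.24/46818.07 = 121.53 cm.

x̄ = 96.30 cm, ȳ = 121.53 cm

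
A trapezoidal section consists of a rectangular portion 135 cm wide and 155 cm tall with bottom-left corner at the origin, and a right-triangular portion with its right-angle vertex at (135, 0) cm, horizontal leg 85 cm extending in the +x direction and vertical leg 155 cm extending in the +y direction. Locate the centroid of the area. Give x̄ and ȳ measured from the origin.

x̄ = 90.45 cm, ȳ = 71.31 cm

rectangular portion: A = 135 × 155 = 20925.00, centroid at (67.50, 77.50).
triangular portion: A = ½·85·155 = 6587.50, centroid at (163.33, 51.67).
ΣA = 27512.50 cm², ΣAx̄ = 2488395.83 cm³, ΣAȳ = 1962041.67 cm³.
x̄ = 2488395.83/27512.50 = 90.45 cm; ȳ = 1962041.67/27512.50 = 71.31 cm.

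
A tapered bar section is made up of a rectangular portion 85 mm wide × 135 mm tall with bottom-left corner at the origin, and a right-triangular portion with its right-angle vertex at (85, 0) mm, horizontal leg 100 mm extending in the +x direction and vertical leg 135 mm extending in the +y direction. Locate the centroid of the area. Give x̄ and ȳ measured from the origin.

rectangular portion: A = 85 × 135 = 11475.00, centroid at (42.50, 67.50).
triangular portion: A = ½·100·135 = 6750.00, centroid at (118.33, 45.00).
ΣA = 18225.00 mm², ΣAx̄ = 1286437.50 mm³, ΣAȳ = 1078312.50 mm³.
x̄ = 1286437.50/18225.00 = 70.59 mm; ȳ = 1078312.50/18225.00 = 59.17 mm.

x̄ = 70.59 mm, ȳ = 59.17 mm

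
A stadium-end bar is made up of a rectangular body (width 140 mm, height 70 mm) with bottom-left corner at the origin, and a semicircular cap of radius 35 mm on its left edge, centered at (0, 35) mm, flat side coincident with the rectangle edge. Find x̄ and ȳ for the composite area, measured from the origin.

rectangular body: A = 140 × 70 = 9800.00, centroid at (70.00, 35.00).
semicircular end: A = ½π·35² = 1924.23, centroid at (-14.85, 35.00).
ΣA = 11724.23 mm²
ΣAx̄ = (9800.00)(70.00) + (1924.23)(-14.85) = 657416.67 mm³
ΣAȳ = (9800.00)(35.00) + (1924.23)(35.00) = 410347.89 mm³
x̄ = 657416.67 / 11724.23 = 56.07 mm
ȳ = 410347.89 / 11724.23 = 35.00 mm

x̄ = 56.07 mm, ȳ = 35.00 mm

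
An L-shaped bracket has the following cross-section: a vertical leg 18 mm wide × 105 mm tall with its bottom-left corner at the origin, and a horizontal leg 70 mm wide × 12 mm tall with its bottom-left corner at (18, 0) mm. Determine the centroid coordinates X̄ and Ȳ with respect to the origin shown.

vertical leg: A = 18 × 105 = 1890.00, centroid at (9.00, 52.50).
horizontal leg: A = 70 × 12 = 840.00, centroid at (53.00, 6.00).
ΣA = 2730.00 mm², ΣAX̄ = 61530.00 mm³, ΣAȲ = 104265.00 mm³.
X̄ = 61530.00/2730.00 = 22.54 mm; Ȳ = 104265.00/2730.00 = 38.19 mm.

X̄ = 22.54 mm, Ȳ = 38.19 mm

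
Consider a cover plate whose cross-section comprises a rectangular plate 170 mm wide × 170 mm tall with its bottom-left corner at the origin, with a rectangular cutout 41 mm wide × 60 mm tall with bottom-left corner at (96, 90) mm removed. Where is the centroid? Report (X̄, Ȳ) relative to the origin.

plate: A = 170 × 170 = 28900.00, centroid at (85.00, 85.00).
hole: A = −(41 × 60) = -2460.00, centroid at (116.50, 120.00).
ΣA = 26440.00 mm²
ΣAX̄ = (28900.00)(85.00) + (-2460.00)(116.50) = 2169910.00 mm³
ΣAȲ = (28900.00)(85.00) + (-2460.00)(120.00) = 2161300.00 mm³
X̄ = 2169910.00 / 26440.00 = 82.07 mm
Ȳ = 2161300.00 / 26440.00 = 81.74 mm

X̄ = 82.07 mm, Ȳ = 81.74 mm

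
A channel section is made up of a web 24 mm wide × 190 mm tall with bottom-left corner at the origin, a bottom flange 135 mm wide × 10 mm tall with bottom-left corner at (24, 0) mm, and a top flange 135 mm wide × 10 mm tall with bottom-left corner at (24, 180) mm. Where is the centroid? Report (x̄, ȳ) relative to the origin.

web: A = 24 × 190 = 4560.00, centroid at (12.00, 95.00).
bottom flange: A = 135 × 10 = 1350.00, centroid at (91.50, 5.00).
top flange: A = 135 × 10 = 1350.00, centroid at (91.50, 185.00).
ΣA = 7260.00 mm²
ΣAx̄ = (4560.00)(12.00) + (1350.00)(91.50) + (1350.00)(91.50) = 301770.00 mm³
ΣAȳ = (4560.00)(95.00) + (1350.00)(5.00) + (1350.00)(185.00) = 689700.00 mm³
x̄ = 301770.00 / 7260.00 = 41.57 mm
ȳ = 689700.00 / 7260.00 = 95.00 mm

x̄ = 41.57 mm, ȳ = 95.00 mm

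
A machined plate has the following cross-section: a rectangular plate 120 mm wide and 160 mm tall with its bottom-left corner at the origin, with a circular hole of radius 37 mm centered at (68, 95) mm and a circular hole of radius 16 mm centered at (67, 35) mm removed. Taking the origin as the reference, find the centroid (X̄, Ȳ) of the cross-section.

plate: A = 120 × 160 = 19200.00, centroid at (60.00, 80.00).
hole 1: A = −π·37² = -4300.84, centroid at (68.00, 95.00).
hole 2: A = −π·16² = -804.25, centroid at (67.00, 35.00).
ΣA = 14094.91 mm², ΣAX̄ = 805658.26 mm³, ΣAȲ = 1099271.50 mm³.
X̄ = 805658.26/14094.91 = 57.16 mm; Ȳ = 1099271.50/14094.91 = 77.99 mm.

X̄ = 57.16 mm, Ȳ = 77.99 mm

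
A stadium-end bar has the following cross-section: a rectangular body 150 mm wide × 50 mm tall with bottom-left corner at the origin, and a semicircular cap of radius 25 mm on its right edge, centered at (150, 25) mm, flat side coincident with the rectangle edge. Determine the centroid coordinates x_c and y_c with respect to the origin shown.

x_c = 84.91 mm, y_c = 25.00 mm

Part | A | x̄ᵢ | ȳᵢ | A·x̄ᵢ | A·ȳᵢ
rectangular body | 7500.00 | 75.00 | 25.00 | 562500.00 | 187500.00
semicircular end | 981.75 | 160.61 | 25.00 | 157678.82 | 24543.69
Σ | 8481.75 |  |  | 720178.82 | 212043.69
x_c = 720178.82 / 8481.75 = 84.91 mm
y_c = 212043.69 / 8481.75 = 25.00 mm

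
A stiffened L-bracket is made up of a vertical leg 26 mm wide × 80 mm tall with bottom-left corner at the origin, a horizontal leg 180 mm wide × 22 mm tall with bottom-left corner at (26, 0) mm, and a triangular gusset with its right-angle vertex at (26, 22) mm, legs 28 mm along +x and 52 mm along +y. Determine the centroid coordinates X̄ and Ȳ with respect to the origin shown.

X̄ = 75.67 mm, Ȳ = 22.96 mm

vertical leg: A = 26 × 80 = 2080.00, centroid at (13.00, 40.00).
horizontal leg: A = 180 × 22 = 3960.00, centroid at (116.00, 11.00).
gusset: A = ½·28·52 = 728.00, centroid at (35.33, 39.33).
ΣA = 6768.00 mm²
ΣAX̄ = (2080.00)(13.00) + (3960.00)(116.00) + (728.00)(35.33) = 512122.67 mm³
ΣAȲ = (2080.00)(40.00) + (3960.00)(11.00) + (728.00)(39.33) = 155394.67 mm³
X̄ = 512122.67 / 6768.00 = 75.67 mm
Ȳ = 155394.67 / 6768.00 = 22.96 mm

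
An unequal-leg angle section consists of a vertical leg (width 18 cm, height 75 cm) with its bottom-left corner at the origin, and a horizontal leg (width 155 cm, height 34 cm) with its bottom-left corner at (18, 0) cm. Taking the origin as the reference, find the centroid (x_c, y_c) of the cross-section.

Part | A | x̄ᵢ | ȳᵢ | A·x̄ᵢ | A·ȳᵢ
vertical leg | 1350.00 | 9.00 | 37.50 | 12150.00 | 50625.00
horizontal leg | 5270.00 | 95.50 | 17.00 | 503285.00 | 89590.00
Σ | 6620.00 |  |  | 515435.00 | 140215.00
x_c = 515435.00 / 6620.00 = 77.86 cm
y_c = 140215.00 / 6620.00 = 21.18 cm

x_c = 77.86 cm, y_c = 21.18 cm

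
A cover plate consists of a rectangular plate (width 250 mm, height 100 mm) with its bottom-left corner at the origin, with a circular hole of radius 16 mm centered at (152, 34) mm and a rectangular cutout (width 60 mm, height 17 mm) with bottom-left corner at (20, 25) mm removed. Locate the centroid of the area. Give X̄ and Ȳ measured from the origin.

plate: A = 250 × 100 = 25000.00, centroid at (125.00, 50.00).
hole 1: A = −π·16² = -804.25, centroid at (152.00, 34.00).
hole 2: A = −(60 × 17) = -1020.00, centroid at (50.00, 33.50).
ΣA = 23175.75 mm²
ΣAX̄ = (25000.00)(125.00) + (-804.25)(152.00) + (-1020.00)(50.00) = 2951754.35 mm³
ΣAȲ = (25000.00)(50.00) + (-804.25)(34.00) + (-1020.00)(33.50) = 1188485.58 mm³
X̄ = 2951754.35 / 23175.75 = 127.36 mm
Ȳ = 1188485.58 / 23175.75 = 51.28 mm

X̄ = 127.36 mm, Ȳ = 51.28 mm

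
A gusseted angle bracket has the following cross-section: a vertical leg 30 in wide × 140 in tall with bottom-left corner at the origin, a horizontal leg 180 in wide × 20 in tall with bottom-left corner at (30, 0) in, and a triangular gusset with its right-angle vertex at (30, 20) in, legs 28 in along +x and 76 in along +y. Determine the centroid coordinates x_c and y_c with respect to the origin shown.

Part | A | x̄ᵢ | ȳᵢ | A·x̄ᵢ | A·ȳᵢ
vertical leg | 4200.00 | 15.00 | 70.00 | 63000.00 | 294000.00
horizontal leg | 3600.00 | 120.00 | 10.00 | 432000.00 | 36000.00
gusset | 1064.00 | 39.33 | 45.33 | 41850.67 | 48234.67
Σ | 8864.00 |  |  | 536850.67 | 378234.67
x_c = 536850.67 / 8864.00 = 60.57 in
y_c = 378234.67 / 8864.00 = 42.67 in

x_c = 60.57 in, y_c = 42.67 in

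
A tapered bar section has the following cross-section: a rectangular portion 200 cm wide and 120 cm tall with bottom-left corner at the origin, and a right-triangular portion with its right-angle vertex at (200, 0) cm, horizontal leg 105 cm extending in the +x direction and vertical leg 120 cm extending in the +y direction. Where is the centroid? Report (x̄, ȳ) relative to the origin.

rectangular portion: A = 200 × 120 = 24000.00, centroid at (100.00, 60.00).
triangular portion: A = ½·105·120 = 6300.00, centroid at (235.00, 40.00).
ΣA = 30300.00 cm²
ΣAx̄ = (24000.00)(100.00) + (6300.00)(235.00) = 3880500.00 cm³
ΣAȳ = (24000.00)(60.00) + (6300.00)(40.00) = 1692000.00 cm³
x̄ = 3880500.00 / 30300.00 = 128.07 cm
ȳ = 1692000.00 / 30300.00 = 55.84 cm

x̄ = 128.07 cm, ȳ = 55.84 cm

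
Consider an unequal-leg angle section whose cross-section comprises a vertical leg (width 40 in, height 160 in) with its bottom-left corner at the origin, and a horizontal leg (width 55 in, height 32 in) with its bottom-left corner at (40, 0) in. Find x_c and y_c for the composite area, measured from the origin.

x_c = 30.25 in, y_c = 66.20 in

vertical leg: A = 40 × 160 = 6400.00, centroid at (20.00, 80.00).
horizontal leg: A = 55 × 32 = 1760.00, centroid at (67.50, 16.00).
ΣA = 8160.00 in², ΣAx_c = 246800.00 in³, ΣAy_c = 540160.00 in³.
x_c = 246800.00/8160.00 = 30.25 in; y_c = 540160.00/8160.00 = 66.20 in.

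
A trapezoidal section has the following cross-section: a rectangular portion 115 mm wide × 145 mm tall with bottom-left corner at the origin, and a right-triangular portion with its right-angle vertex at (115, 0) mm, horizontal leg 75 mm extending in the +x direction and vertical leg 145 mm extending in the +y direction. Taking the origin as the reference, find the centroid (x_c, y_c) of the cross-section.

x_c = 77.79 mm, y_c = 66.56 mm

rectangular portion: A = 115 × 145 = 16675.00, centroid at (57.50, 72.50).
triangular portion: A = ½·75·145 = 5437.50, centroid at (140.00, 48.33).
ΣA = 22112.50 mm²
ΣAx_c = (16675.00)(57.50) + (5437.50)(140.00) = 1720062.50 mm³
ΣAy_c = (16675.00)(72.50) + (5437.50)(48.33) = 1471750.00 mm³
x_c = 1720062.50 / 22112.50 = 77.79 mm
y_c = 1471750.00 / 22112.50 = 66.56 mm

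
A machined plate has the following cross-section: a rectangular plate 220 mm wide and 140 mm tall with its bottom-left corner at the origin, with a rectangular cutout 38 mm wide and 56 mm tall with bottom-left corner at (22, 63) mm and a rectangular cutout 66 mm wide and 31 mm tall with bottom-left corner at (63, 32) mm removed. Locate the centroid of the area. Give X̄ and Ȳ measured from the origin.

plate: A = 220 × 140 = 30800.00, centroid at (110.00, 70.00).
hole 1: A = −(38 × 56) = -2128.00, centroid at (41.00, 91.00).
hole 2: A = −(66 × 31) = -2046.00, centroid at (96.00, 47.50).
ΣA = 26626.00 mm²
ΣAX̄ = (30800.00)(110.00) + (-2128.00)(41.00) + (-2046.00)(96.00) = 3104336.00 mm³
ΣAȲ = (30800.00)(70.00) + (-2128.00)(91.00) + (-2046.00)(47.50) = 1865167.00 mm³
X̄ = 3104336.00 / 26626.00 = 116.59 mm
Ȳ = 1865167.00 / 26626.00 = 70.05 mm

X̄ = 116.59 mm, Ȳ = 70.05 mm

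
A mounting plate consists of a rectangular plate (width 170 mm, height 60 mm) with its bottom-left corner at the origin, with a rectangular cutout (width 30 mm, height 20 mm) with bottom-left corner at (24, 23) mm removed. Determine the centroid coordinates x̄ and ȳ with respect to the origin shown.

x̄ = 87.88 mm, ȳ = 29.81 mm

plate: A = 170 × 60 = 10200.00, centroid at (85.00, 30.00).
hole: A = −(30 × 20) = -600.00, centroid at (39.00, 33.00).
ΣA = 9600.00 mm²
ΣAx̄ = (10200.00)(85.00) + (-600.00)(39.00) = 843600.00 mm³
ΣAȳ = (10200.00)(30.00) + (-600.00)(33.00) = 286200.00 mm³
x̄ = 843600.00 / 9600.00 = 87.88 mm
ȳ = 286200.00 / 9600.00 = 29.81 mm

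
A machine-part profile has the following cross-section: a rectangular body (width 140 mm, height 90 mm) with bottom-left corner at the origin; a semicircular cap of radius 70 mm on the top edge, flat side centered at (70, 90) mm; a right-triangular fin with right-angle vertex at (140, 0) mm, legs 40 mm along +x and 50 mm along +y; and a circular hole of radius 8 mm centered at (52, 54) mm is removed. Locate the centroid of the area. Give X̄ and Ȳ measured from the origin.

X̄ = 74.12 mm, Ȳ = 70.83 mm

rectangular body: A = 140 × 90 = 12600.00, centroid at (70.00, 45.00).
semicircular top: A = ½π·70² = 7696.90, centroid at (70.00, 119.71).
triangular fin: A = ½·40·50 = 1000.00, centroid at (153.33, 16.67).
hole: A = −π·8² = -201.06, centroid at (52.00, 54.00).
ΣA = 21095.84 mm²
ΣAX̄ = (12600.00)(70.00) + (7696.90)(70.00) + (1000.00)(153.33) + (-201.06)(52.00) = 1563661.25 mm³
ΣAȲ = (12600.00)(45.00) + (7696.90)(119.71) + (1000.00)(16.67) + (-201.06)(54.00) = 1494197.17 mm³
X̄ = 1563661.25 / 21095.84 = 74.12 mm
Ȳ = 1494197.17 / 21095.84 = 70.83 mm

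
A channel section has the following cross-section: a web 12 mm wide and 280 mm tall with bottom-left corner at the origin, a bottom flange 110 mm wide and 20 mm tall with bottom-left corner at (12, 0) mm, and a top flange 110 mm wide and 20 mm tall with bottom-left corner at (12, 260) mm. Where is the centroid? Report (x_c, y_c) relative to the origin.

x_c = 40.59 mm, y_c = 140.00 mm

web: A = 12 × 280 = 3360.00, centroid at (6.00, 140.00).
bottom flange: A = 110 × 20 = 2200.00, centroid at (67.00, 10.00).
top flange: A = 110 × 20 = 2200.00, centroid at (67.00, 270.00).
ΣA = 7760.00 mm², ΣAx_c = 314960.00 mm³, ΣAy_c = 1086400.00 mm³.
x_c = 314960.00/7760.00 = 40.59 mm; y_c = 1086400.00/7760.00 = 140.00 mm.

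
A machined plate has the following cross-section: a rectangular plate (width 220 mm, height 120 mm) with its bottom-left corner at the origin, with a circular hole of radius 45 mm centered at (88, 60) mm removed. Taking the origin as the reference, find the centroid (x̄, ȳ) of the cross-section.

x̄ = 116.98 mm, ȳ = 60.00 mm

Part | A | x̄ᵢ | ȳᵢ | A·x̄ᵢ | A·ȳᵢ
plate | 26400.00 | 110.00 | 60.00 | 2904000.00 | 1584000.00
hole | -6361.73 | 88.00 | 60.00 | -559831.81 | -381703.51
Σ | 20038.27 |  |  | 2344168.19 | 1202296.49
x̄ = 2344168.19 / 20038.27 = 116.98 mm
ȳ = 1202296.49 / 20038.27 = 60.00 mm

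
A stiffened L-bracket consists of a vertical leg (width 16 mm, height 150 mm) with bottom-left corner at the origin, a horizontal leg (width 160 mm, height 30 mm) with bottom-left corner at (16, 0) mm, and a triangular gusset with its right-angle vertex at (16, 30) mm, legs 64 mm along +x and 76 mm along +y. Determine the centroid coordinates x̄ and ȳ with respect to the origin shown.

vertical leg: A = 16 × 150 = 2400.00, centroid at (8.00, 75.00).
horizontal leg: A = 160 × 30 = 4800.00, centroid at (96.00, 15.00).
gusset: A = ½·64·76 = 2432.00, centroid at (37.33, 55.33).
ΣA = 9632.00 mm²
ΣAx̄ = (2400.00)(8.00) + (4800.00)(96.00) + (2432.00)(37.33) = 570794.67 mm³
ΣAȳ = (2400.00)(75.00) + (4800.00)(15.00) + (2432.00)(55.33) = 386570.67 mm³
x̄ = 570794.67 / 9632.00 = 59.26 mm
ȳ = 386570.67 / 9632.00 = 40.13 mm

x̄ = 59.26 mm, ȳ = 40.13 mm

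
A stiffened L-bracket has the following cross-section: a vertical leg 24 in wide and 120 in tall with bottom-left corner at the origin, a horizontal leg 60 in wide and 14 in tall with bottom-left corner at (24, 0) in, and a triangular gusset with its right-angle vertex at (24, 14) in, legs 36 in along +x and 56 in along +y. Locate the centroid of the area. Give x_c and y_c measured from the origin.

x_c = 24.58 in, y_c = 44.76 in

Part | A | x̄ᵢ | ȳᵢ | A·x̄ᵢ | A·ȳᵢ
vertical leg | 2880.00 | 12.00 | 60.00 | 34560.00 | 172800.00
horizontal leg | 840.00 | 54.00 | 7.00 | 45360.00 | 5880.00
gusset | 1008.00 | 36.00 | 32.67 | 36288.00 | 32928.00
Σ | 4728.00 |  |  | 116208.00 | 211608.00
x_c = 116208.00 / 4728.00 = 24.58 in
y_c = 211608.00 / 4728.00 = 44.76 in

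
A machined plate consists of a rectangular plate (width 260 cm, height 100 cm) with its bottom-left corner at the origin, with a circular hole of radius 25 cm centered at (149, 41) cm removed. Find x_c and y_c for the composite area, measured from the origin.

x_c = 128.45 cm, y_c = 50.74 cm

plate: A = 260 × 100 = 26000.00, centroid at (130.00, 50.00).
hole: A = −π·25² = -1963.50, centroid at (149.00, 41.00).
ΣA = 24036.50 cm², ΣAx_c = 3087439.18 cm³, ΣAy_c = 1219496.69 cm³.
x_c = 3087439.18/24036.50 = 128.45 cm; y_c = 1219496.69/24036.50 = 50.74 cm.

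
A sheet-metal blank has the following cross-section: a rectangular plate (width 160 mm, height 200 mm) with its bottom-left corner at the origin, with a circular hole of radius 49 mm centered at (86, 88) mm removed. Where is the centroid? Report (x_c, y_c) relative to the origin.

x_c = 78.15 mm, y_c = 103.70 mm

plate: A = 160 × 200 = 32000.00, centroid at (80.00, 100.00).
hole: A = −π·49² = -7542.96, centroid at (86.00, 88.00).
ΣA = 24457.04 mm²
ΣAx_c = (32000.00)(80.00) + (-7542.96)(86.00) = 1911305.10 mm³
ΣAy_c = (32000.00)(100.00) + (-7542.96)(88.00) = 2536219.17 mm³
x_c = 1911305.10 / 24457.04 = 78.15 mm
y_c = 2536219.17 / 24457.04 = 103.70 mm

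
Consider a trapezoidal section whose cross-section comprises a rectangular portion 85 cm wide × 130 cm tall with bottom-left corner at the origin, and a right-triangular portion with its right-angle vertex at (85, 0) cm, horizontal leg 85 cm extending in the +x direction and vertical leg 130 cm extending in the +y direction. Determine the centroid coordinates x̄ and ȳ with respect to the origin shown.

x̄ = 66.11 cm, ȳ = 57.78 cm

Part | A | x̄ᵢ | ȳᵢ | A·x̄ᵢ | A·ȳᵢ
rectangular portion | 11050.00 | 42.50 | 65.00 | 469625.00 | 718250.00
triangular portion | 5525.00 | 113.33 | 43.33 | 626166.67 | 239416.67
Σ | 16575.00 |  |  | 1095791.67 | 957666.67
x̄ = 1095791.67 / 16575.00 = 66.11 cm
ȳ = 957666.67 / 16575.00 = 57.78 cm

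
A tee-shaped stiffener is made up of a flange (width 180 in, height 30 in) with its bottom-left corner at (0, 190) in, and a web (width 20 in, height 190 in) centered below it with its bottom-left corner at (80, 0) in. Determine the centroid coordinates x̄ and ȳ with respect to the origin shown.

x̄ = 90.00 in, ȳ = 159.57 in

web: A = 20 × 190 = 3800.00, centroid at (90.00, 95.00).
flange: A = 180 × 30 = 5400.00, centroid at (90.00, 205.00).
ΣA = 9200.00 in², ΣAx̄ = 828000.00 in³, ΣAȳ = 1468000.00 in³.
x̄ = 828000.00/9200.00 = 90.00 in; ȳ = 1468000.00/9200.00 = 159.57 in.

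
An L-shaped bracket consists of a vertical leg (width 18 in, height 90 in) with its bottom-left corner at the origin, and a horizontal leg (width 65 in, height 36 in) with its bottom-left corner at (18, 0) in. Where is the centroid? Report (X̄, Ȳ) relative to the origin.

Part | A | x̄ᵢ | ȳᵢ | A·x̄ᵢ | A·ȳᵢ
vertical leg | 1620.00 | 9.00 | 45.00 | 14580.00 | 72900.00
horizontal leg | 2340.00 | 50.50 | 18.00 | 118170.00 | 42120.00
Σ | 3960.00 |  |  | 132750.00 | 115020.00
X̄ = 132750.00 / 3960.00 = 33.52 in
Ȳ = 115020.00 / 3960.00 = 29.05 in

X̄ = 33.52 in, Ȳ = 29.05 in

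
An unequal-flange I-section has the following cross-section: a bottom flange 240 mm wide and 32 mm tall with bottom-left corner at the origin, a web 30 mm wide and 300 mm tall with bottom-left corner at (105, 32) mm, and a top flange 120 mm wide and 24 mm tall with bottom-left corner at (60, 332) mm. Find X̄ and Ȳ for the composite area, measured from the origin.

bottom flange: A = 240 × 32 = 7680.00, centroid at (120.00, 16.00).
web: A = 30 × 300 = 9000.00, centroid at (120.00, 182.00).
top flange: A = 120 × 24 = 2880.00, centroid at (120.00, 344.00).
ΣA = 19560.00 mm², ΣAX̄ = 2347200.00 mm³, ΣAȲ = 2751600.00 mm³.
X̄ = 2347200.00/19560.00 = 120.00 mm; Ȳ = 2751600.00/19560.00 = 140.67 mm.

X̄ = 120.00 mm, Ȳ = 140.67 mm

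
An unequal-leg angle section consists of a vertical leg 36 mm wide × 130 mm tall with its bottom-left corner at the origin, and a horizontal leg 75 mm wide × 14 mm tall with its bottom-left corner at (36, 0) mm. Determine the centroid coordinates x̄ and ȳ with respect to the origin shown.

x̄ = 28.17 mm, ȳ = 54.37 mm

vertical leg: A = 36 × 130 = 4680.00, centroid at (18.00, 65.00).
horizontal leg: A = 75 × 14 = 1050.00, centroid at (73.50, 7.00).
ΣA = 5730.00 mm²
ΣAx̄ = (4680.00)(18.00) + (1050.00)(73.50) = 161415.00 mm³
ΣAȳ = (4680.00)(65.00) + (1050.00)(7.00) = 311550.00 mm³
x̄ = 161415.00 / 5730.00 = 28.17 mm
ȳ = 311550.00 / 5730.00 = 54.37 mm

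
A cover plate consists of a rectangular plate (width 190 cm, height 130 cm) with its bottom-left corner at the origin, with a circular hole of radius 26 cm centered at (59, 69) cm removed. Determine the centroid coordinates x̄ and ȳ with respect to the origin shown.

plate: A = 190 × 130 = 24700.00, centroid at (95.00, 65.00).
hole: A = −π·26² = -2123.72, centroid at (59.00, 69.00).
ΣA = 22576.28 cm², ΣAx̄ = 2221200.72 cm³, ΣAȳ = 1458963.55 cm³.
x̄ = 2221200.72/22576.28 = 98.39 cm; ȳ = 1458963.55/22576.28 = 64.62 cm.

x̄ = 98.39 cm, ȳ = 64.62 cm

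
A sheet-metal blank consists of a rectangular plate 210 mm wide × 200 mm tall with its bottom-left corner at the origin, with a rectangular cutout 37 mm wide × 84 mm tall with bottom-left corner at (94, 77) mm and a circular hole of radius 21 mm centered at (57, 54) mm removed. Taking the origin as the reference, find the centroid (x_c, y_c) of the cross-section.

plate: A = 210 × 200 = 42000.00, centroid at (105.00, 100.00).
hole 1: A = −(37 × 84) = -3108.00, centroid at (112.50, 119.00).
hole 2: A = −π·21² = -1385.44, centroid at (57.00, 54.00).
ΣA = 37506.56 mm²
ΣAx_c = (42000.00)(105.00) + (-3108.00)(112.50) + (-1385.44)(57.00) = 3981379.79 mm³
ΣAy_c = (42000.00)(100.00) + (-3108.00)(119.00) + (-1385.44)(54.00) = 3755334.11 mm³
x_c = 3981379.79 / 37506.56 = 106.15 mm
y_c = 3755334.11 / 37506.56 = 100.12 mm

x_c = 106.15 mm, y_c = 100.12 mm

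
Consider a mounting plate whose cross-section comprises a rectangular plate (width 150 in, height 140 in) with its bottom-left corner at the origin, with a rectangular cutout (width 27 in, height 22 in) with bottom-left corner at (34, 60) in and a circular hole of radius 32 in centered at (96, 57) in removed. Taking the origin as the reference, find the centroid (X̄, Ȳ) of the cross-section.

plate: A = 150 × 140 = 21000.00, centroid at (75.00, 70.00).
hole 1: A = −(27 × 22) = -594.00, centroid at (47.50, 71.00).
hole 2: A = −π·32² = -3216.99, centroid at (96.00, 57.00).
ΣA = 17189.01 in², ΣAX̄ = 1237953.88 in³, ΣAȲ = 1244457.52 in³.
X̄ = 1237953.88/17189.01 = 72.02 in; Ȳ = 1244457.52/17189.01 = 72.40 in.

X̄ = 72.02 in, Ȳ = 72.40 in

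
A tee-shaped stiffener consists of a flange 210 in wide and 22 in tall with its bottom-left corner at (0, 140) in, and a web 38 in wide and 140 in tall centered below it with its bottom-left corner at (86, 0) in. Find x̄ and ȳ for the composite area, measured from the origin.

x̄ = 105.00 in, ȳ = 107.65 in

web: A = 38 × 140 = 5320.00, centroid at (105.00, 70.00).
flange: A = 210 × 22 = 4620.00, centroid at (105.00, 151.00).
ΣA = 9940.00 in², ΣAx̄ = 1043700.00 in³, ΣAȳ = 1070020.00 in³.
x̄ = 1043700.00/9940.00 = 105.00 in; ȳ = 1070020.00/9940.00 = 107.65 in.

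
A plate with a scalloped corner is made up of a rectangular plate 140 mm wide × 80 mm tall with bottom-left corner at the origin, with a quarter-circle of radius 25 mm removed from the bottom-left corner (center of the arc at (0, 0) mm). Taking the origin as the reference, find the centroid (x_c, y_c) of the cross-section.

x_c = 72.72 mm, y_c = 41.35 mm

Part | A | x̄ᵢ | ȳᵢ | A·x̄ᵢ | A·ȳᵢ
plate | 11200.00 | 70.00 | 40.00 | 784000.00 | 448000.00
removed quarter-circle | -490.87 | 10.61 | 10.61 | -5208.33 | -5208.33
Σ | 10709.13 |  |  | 778791.67 | 442791.67
x_c = 778791.67 / 10709.13 = 72.72 mm
y_c = 442791.67 / 10709.13 = 41.35 mm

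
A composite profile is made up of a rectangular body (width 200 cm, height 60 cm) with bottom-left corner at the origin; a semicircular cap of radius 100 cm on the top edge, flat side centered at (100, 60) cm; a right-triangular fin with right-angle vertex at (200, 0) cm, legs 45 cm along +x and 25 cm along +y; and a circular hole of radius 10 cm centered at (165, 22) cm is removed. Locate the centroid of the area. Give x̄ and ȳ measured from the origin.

rectangular body: A = 200 × 60 = 12000.00, centroid at (100.00, 30.00).
semicircular top: A = ½π·100² = 15707.96, centroid at (100.00, 102.44).
triangular fin: A = ½·45·25 = 562.50, centroid at (215.00, 8.33).
hole: A = −π·10² = -314.16, centroid at (165.00, 22.00).
ΣA = 27956.30 cm²
ΣAx̄ = (12000.00)(100.00) + (15707.96)(100.00) + (562.50)(215.00) + (-314.16)(165.00) = 2839897.55 cm³
ΣAȳ = (12000.00)(30.00) + (15707.96)(102.44) + (562.50)(8.33) + (-314.16)(22.00) = 1966920.46 cm³
x̄ = 2839897.55 / 27956.30 = 101.58 cm
ȳ = 1966920.46 / 27956.30 = 70.36 cm

x̄ = 101.58 cm, ȳ = 70.36 cm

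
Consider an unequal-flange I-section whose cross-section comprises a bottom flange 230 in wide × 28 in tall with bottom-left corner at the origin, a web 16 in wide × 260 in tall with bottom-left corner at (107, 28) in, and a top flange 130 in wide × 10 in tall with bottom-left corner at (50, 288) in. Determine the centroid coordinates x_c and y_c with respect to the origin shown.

Part | A | x̄ᵢ | ȳᵢ | A·x̄ᵢ | A·ȳᵢ
bottom flange | 6440.00 | 115.00 | 14.00 | 740600.00 | 90160.00
web | 4160.00 | 115.00 | 158.00 | 478400.00 | 657280.00
top flange | 1300.00 | 115.00 | 293.00 | 149500.00 | 380900.00
Σ | 11900.00 |  |  | 1368500.00 | 1128340.00
x_c = 1368500.00 / 11900.00 = 115.00 in
y_c = 1128340.00 / 11900.00 = 94.82 in

x_c = 115.00 in, y_c = 94.82 in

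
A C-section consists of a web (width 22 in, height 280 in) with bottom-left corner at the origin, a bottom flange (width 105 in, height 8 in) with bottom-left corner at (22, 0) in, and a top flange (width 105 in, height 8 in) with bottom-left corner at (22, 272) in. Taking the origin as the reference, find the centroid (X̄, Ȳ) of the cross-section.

X̄ = 24.61 in, Ȳ = 140.00 in

web: A = 22 × 280 = 6160.00, centroid at (11.00, 140.00).
bottom flange: A = 105 × 8 = 840.00, centroid at (74.50, 4.00).
top flange: A = 105 × 8 = 840.00, centroid at (74.50, 276.00).
ΣA = 7840.00 in², ΣAX̄ = 192920.00 in³, ΣAȲ = 1097600.00 in³.
X̄ = 192920.00/7840.00 = 24.61 in; Ȳ = 1097600.00/7840.00 = 140.00 in.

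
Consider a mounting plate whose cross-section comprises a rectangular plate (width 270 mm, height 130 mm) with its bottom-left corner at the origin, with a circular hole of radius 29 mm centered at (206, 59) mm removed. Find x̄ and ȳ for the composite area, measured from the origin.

plate: A = 270 × 130 = 35100.00, centroid at (135.00, 65.00).
hole: A = −π·29² = -2642.08, centroid at (206.00, 59.00).
ΣA = 32457.92 mm²
ΣAx̄ = (35100.00)(135.00) + (-2642.08)(206.00) = 4194231.64 mm³
ΣAȳ = (35100.00)(65.00) + (-2642.08)(59.00) = 2125617.31 mm³
x̄ = 4194231.64 / 32457.92 = 129.22 mm
ȳ = 2125617.31 / 32457.92 = 65.49 mm

x̄ = 129.22 mm, ȳ = 65.49 mm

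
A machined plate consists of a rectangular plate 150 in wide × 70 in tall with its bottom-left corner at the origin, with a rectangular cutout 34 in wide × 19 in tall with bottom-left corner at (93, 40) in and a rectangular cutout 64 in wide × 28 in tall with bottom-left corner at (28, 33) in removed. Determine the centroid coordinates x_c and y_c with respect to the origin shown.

x_c = 75.53 in, y_c = 31.17 in

Part | A | x̄ᵢ | ȳᵢ | A·x̄ᵢ | A·ȳᵢ
plate | 10500.00 | 75.00 | 35.00 | 787500.00 | 367500.00
hole 1 | -646.00 | 110.00 | 49.50 | -71060.00 | -31977.00
hole 2 | -1792.00 | 60.00 | 47.00 | -107520.00 | -84224.00
Σ | 8062.00 |  |  | 608920.00 | 251299.00
x_c = 608920.00 / 8062.00 = 75.53 in
y_c = 251299.00 / 8062.00 = 31.17 in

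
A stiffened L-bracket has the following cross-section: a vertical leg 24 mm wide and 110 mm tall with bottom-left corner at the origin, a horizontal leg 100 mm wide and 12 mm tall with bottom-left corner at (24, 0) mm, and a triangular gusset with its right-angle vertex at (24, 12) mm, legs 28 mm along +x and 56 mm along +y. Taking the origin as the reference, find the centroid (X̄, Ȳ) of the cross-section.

vertical leg: A = 24 × 110 = 2640.00, centroid at (12.00, 55.00).
horizontal leg: A = 100 × 12 = 1200.00, centroid at (74.00, 6.00).
gusset: A = ½·28·56 = 784.00, centroid at (33.33, 30.67).
ΣA = 4624.00 mm², ΣAX̄ = 146613.33 mm³, ΣAȲ = 176442.67 mm³.
X̄ = 146613.33/4624.00 = 31.71 mm; Ȳ = 176442.67/4624.00 = 38.16 mm.

X̄ = 31.71 mm, Ȳ = 38.16 mm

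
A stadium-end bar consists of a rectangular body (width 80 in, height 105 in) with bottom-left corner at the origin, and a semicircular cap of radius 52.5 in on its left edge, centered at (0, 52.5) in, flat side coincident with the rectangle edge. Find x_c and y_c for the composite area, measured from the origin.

rectangular body: A = 80 × 105 = 8400.00, centroid at (40.00, 52.50).
semicircular end: A = ½π·52.5² = 4329.51, centroid at (-22.28, 52.50).
ΣA = 12729.51 in², ΣAx_c = 239531.25 in³, ΣAy_c = 668299.14 in³.
x_c = 239531.25/12729.51 = 18.82 in; y_c = 668299.14/12729.51 = 52.50 in.

x_c = 18.82 in, y_c = 52.50 in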